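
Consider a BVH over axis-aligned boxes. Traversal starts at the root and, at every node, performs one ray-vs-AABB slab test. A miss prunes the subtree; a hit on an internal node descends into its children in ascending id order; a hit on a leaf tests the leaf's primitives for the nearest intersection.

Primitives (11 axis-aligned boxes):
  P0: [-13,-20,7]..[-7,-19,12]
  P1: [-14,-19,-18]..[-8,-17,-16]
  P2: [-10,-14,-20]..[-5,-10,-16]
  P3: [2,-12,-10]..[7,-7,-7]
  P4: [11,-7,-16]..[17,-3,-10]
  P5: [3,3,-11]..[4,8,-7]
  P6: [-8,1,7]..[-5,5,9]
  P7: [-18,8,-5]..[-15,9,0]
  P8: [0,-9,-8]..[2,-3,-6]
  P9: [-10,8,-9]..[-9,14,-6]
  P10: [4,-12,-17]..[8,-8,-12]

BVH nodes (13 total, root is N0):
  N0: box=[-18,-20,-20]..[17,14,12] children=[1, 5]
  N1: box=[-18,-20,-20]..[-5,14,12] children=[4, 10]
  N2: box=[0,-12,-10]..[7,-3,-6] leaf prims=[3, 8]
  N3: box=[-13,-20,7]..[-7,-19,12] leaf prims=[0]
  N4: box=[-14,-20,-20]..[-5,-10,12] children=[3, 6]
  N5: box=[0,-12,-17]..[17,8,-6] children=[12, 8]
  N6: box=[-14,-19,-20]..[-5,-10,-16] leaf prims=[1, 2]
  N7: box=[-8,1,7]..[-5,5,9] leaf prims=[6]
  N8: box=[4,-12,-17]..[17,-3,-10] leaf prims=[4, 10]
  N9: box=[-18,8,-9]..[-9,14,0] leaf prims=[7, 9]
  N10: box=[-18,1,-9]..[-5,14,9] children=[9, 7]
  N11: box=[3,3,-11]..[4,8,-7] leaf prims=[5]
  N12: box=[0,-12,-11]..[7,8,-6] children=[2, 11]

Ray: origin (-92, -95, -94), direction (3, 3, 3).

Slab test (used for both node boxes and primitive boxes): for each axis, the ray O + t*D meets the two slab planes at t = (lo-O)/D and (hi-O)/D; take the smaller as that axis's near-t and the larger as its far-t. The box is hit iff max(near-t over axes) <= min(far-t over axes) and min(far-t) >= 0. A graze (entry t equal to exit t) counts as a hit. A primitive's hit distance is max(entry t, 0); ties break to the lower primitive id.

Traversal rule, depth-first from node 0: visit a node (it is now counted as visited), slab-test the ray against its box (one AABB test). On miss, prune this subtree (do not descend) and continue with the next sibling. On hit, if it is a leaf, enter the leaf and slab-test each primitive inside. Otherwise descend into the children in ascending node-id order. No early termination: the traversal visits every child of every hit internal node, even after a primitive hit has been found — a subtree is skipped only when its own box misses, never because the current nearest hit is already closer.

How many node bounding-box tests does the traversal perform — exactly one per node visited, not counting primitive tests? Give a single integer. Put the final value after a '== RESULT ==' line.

Walk:
N0 x:[74/3,109/3] y:[25,109/3] z:[74/3,106/3] -> hit [25,106/3], descend [1, 5]
  N1 x:[74/3,29] y:[25,109/3] z:[74/3,106/3] -> hit [25,29], descend [4, 10]
    N4 x:[26,29] y:[25,85/3] z:[74/3,106/3] -> hit [26,85/3], descend [3, 6]
      N3 x:[79/3,85/3] y:[25,76/3] z:[101/3,106/3] -> miss, prune
      N6 x:[26,29] y:[76/3,85/3] z:[74/3,26] -> hit [26,26] leaf, test {P1@t=26, P2(miss)}
    N10 x:[74/3,29] y:[32,109/3] z:[85/3,103/3] -> miss, prune
  N5 x:[92/3,109/3] y:[83/3,103/3] z:[77/3,88/3] -> miss, prune

Visited [0, 1, 4, 3, 6, 10, 5]. Tests: 7 box, 1 leaf. Nearest: P1.

== RESULT ==
7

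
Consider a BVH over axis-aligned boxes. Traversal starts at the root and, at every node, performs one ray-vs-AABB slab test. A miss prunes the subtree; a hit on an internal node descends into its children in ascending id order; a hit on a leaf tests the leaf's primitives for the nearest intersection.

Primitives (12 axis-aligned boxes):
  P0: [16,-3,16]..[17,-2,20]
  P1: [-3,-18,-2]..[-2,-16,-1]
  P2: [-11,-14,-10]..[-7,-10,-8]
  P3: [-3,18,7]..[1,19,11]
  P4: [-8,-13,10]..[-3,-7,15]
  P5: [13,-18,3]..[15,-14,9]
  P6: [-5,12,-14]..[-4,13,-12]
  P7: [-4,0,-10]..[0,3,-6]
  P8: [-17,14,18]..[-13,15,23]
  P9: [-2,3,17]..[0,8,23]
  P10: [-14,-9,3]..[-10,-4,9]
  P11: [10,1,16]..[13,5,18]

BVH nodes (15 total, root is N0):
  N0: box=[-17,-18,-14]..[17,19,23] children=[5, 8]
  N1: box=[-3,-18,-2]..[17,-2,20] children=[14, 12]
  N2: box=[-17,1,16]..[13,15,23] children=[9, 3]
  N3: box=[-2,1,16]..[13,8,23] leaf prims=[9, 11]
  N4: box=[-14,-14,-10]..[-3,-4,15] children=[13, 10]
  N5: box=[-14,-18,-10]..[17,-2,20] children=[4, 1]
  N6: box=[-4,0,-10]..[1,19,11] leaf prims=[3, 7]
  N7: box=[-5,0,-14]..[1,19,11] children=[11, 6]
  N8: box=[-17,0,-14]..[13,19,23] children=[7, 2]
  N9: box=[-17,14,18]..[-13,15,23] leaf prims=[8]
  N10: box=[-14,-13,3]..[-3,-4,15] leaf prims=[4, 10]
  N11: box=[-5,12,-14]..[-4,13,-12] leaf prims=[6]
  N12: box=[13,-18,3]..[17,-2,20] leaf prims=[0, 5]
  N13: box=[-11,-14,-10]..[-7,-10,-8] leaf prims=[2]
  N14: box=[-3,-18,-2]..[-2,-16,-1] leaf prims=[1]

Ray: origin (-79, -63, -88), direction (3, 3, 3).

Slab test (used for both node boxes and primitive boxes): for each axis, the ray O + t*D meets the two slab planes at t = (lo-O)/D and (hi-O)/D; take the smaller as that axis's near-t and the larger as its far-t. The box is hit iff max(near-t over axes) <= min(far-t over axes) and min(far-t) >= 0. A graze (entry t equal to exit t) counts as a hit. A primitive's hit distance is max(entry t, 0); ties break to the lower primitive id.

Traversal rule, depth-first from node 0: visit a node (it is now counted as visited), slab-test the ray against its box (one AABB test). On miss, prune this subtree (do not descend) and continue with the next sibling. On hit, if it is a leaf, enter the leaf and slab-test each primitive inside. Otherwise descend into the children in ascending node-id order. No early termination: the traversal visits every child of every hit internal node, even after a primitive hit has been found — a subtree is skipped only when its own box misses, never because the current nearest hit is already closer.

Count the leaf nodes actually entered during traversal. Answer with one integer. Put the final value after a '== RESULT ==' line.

Walk:
N0 x:[62/3,32] y:[15,82/3] z:[74/3,37] -> hit [74/3,82/3], descend [5, 8]
  N5 x:[65/3,32] y:[15,61/3] z:[26,36] -> miss, prune
  N8 x:[62/3,92/3] y:[21,82/3] z:[74/3,37] -> hit [74/3,82/3], descend [2, 7]
    N2 x:[62/3,92/3] y:[64/3,26] z:[104/3,37] -> miss, prune
    N7 x:[74/3,80/3] y:[21,82/3] z:[74/3,33] -> hit [74/3,80/3], descend [6, 11]
      N6 x:[25,80/3] y:[21,82/3] z:[26,33] -> hit [26,80/3] leaf, test {P3(miss), P7(miss)}
      N11 x:[74/3,25] y:[25,76/3] z:[74/3,76/3] -> hit [25,25] leaf, test {P6@t=25}

Summary -> nodes [0, 5, 8, 2, 7, 6, 11]; box-tests=7; leaf-entries=2; first=P6

== RESULT ==
2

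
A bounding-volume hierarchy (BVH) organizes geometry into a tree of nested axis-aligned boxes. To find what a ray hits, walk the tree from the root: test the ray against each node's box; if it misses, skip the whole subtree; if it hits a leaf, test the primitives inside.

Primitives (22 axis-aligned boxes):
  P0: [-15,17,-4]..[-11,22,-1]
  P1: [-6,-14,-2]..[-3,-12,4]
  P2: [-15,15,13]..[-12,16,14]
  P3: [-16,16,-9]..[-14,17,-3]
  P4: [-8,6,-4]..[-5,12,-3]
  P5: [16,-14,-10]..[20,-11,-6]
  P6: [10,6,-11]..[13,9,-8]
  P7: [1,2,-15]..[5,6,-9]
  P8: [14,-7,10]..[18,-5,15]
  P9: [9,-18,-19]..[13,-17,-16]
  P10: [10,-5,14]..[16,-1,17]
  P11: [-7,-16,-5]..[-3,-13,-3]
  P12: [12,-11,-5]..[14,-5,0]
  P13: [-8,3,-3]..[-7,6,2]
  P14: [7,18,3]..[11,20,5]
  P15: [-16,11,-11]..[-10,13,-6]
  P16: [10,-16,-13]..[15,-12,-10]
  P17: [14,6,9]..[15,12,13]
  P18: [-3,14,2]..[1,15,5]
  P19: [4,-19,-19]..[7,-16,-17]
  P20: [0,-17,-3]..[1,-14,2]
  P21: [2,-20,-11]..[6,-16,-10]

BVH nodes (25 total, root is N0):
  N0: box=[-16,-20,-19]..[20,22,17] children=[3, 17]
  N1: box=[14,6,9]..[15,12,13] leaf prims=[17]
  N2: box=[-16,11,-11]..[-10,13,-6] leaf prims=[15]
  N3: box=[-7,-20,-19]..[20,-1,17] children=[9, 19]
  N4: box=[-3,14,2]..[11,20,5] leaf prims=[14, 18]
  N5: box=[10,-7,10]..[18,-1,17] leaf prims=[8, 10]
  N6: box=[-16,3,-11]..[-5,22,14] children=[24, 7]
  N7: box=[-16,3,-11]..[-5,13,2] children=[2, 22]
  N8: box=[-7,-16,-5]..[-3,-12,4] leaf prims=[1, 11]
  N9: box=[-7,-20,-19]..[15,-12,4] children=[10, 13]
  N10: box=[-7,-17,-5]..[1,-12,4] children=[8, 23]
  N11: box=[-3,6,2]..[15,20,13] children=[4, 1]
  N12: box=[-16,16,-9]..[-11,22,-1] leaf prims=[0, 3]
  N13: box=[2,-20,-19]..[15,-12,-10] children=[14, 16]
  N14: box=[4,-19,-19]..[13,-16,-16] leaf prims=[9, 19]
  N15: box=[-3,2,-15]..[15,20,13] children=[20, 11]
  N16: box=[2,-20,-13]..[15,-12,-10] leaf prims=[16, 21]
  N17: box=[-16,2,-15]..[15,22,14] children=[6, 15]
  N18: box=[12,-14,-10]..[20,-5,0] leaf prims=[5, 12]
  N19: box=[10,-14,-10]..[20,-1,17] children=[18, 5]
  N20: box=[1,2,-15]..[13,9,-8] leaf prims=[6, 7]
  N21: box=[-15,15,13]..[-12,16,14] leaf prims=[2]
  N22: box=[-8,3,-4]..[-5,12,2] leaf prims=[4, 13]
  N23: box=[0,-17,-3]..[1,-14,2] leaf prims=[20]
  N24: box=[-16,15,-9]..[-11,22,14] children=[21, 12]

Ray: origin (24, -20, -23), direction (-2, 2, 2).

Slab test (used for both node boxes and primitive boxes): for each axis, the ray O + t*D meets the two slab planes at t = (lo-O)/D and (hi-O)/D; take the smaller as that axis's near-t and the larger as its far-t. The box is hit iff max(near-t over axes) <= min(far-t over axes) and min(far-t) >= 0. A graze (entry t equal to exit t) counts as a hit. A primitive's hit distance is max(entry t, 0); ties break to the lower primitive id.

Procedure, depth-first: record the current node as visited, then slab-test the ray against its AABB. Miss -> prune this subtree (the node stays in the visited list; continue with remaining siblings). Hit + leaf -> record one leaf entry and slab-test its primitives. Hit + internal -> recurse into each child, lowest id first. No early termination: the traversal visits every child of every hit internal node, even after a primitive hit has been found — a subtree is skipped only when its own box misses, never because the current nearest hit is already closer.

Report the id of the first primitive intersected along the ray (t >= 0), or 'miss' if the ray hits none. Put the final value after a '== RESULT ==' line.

Walk:
N0 x:[2,20] y:[0,21] z:[2,20] -> hit [2,20], descend [3, 17]
  N3 x:[2,31/2] y:[0,19/2] z:[2,20] -> hit [2,19/2], descend [9, 19]
    N9 x:[9/2,31/2] y:[0,4] z:[2,27/2] -> miss, prune
    N19 x:[2,7] y:[3,19/2] z:[13/2,20] -> hit [13/2,7], descend [5, 18]
      N5 x:[3,7] y:[13/2,19/2] z:[33/2,20] -> miss, prune
      N18 x:[2,6] y:[3,15/2] z:[13/2,23/2] -> miss, prune
  N17 x:[9/2,20] y:[11,21] z:[4,37/2] -> hit [11,37/2], descend [6, 15]
    N6 x:[29/2,20] y:[23/2,21] z:[6,37/2] -> hit [29/2,37/2], descend [7, 24]
      N7 x:[29/2,20] y:[23/2,33/2] z:[6,25/2] -> miss, prune
      N24 x:[35/2,20] y:[35/2,21] z:[7,37/2] -> hit [35/2,37/2], descend [12, 21]
        N12 x:[35/2,20] y:[18,21] z:[7,11] -> miss, prune
        N21 x:[18,39/2] y:[35/2,18] z:[18,37/2] -> hit [18,18] leaf, test {P2@t=18}
    N15 x:[9/2,27/2] y:[11,20] z:[4,18] -> hit [11,27/2], descend [11, 20]
      N11 x:[9/2,27/2] y:[13,20] z:[25/2,18] -> hit [13,27/2], descend [1, 4]
        N1 x:[9/2,5] y:[13,16] z:[16,18] -> miss, prune
        N4 x:[13/2,27/2] y:[17,20] z:[25/2,14] -> miss, prune
      N20 x:[11/2,23/2] y:[11,29/2] z:[4,15/2] -> miss, prune

Visited [0, 3, 9, 19, 5, 18, 17, 6, 7, 24, 12, 21, 15, 11, 1, 4, 20]. Tests: 17 box, 1 leaf. Nearest: P2.

== RESULT ==
2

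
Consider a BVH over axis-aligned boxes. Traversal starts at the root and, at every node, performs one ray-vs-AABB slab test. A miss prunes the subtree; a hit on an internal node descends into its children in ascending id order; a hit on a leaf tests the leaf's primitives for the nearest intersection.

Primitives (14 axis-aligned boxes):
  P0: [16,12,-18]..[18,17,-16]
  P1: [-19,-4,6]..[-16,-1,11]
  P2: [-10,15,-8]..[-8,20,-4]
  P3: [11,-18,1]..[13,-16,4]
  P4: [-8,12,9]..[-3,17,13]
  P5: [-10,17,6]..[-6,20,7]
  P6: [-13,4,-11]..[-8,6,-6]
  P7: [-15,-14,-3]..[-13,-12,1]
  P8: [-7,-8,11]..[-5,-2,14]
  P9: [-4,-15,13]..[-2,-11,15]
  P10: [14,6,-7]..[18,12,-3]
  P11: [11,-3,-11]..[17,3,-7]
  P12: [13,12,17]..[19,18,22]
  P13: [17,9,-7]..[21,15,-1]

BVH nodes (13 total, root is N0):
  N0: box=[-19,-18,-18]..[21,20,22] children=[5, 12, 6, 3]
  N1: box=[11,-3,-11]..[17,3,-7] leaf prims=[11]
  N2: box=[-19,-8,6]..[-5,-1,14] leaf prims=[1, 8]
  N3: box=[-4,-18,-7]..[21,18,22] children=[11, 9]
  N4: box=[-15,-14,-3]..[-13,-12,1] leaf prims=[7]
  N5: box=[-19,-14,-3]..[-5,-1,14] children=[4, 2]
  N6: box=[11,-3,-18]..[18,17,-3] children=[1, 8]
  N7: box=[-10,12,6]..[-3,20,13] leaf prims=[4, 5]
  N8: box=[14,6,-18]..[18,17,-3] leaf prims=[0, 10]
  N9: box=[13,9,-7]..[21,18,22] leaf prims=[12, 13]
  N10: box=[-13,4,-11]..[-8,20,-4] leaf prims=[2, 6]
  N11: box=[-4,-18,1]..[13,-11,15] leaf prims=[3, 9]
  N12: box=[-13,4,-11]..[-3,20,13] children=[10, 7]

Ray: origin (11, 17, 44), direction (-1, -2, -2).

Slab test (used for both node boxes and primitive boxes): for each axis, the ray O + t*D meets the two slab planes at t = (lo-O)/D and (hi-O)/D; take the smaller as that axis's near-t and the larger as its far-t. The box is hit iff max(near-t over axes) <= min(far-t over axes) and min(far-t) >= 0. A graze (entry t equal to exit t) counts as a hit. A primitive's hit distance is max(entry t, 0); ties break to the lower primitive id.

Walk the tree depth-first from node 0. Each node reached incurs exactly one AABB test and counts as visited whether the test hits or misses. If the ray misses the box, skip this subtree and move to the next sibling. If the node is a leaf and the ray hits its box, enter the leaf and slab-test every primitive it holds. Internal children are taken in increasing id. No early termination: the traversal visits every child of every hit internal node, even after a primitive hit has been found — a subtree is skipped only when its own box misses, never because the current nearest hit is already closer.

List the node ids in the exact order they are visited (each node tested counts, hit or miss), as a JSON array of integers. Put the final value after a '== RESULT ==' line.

Traverse from the root:
N0 x:[-10,30] y:[-3/2,35/2] z:[11,31] -> hit [11,35/2], descend [3, 5, 6, 12]
  N3 x:[-10,15] y:[-1/2,35/2] z:[11,51/2] -> hit [11,15], descend [9, 11]
    N9 x:[-10,-2] y:[-1/2,4] z:[11,51/2] -> miss, prune
    N11 x:[-2,15] y:[14,35/2] z:[29/2,43/2] -> hit [29/2,15] leaf, test {P3(miss), P9@t=29/2}
  N5 x:[16,30] y:[9,31/2] z:[15,47/2] -> miss, prune
  N6 x:[-7,0] y:[0,10] z:[47/2,31] -> miss, prune
  N12 x:[14,24] y:[-3/2,13/2] z:[31/2,55/2] -> miss, prune

order=[0, 3, 9, 11, 5, 6, 12]  |boxes|=7  |leaves|=1  hit=P9

== RESULT ==
[0, 3, 9, 11, 5, 6, 12]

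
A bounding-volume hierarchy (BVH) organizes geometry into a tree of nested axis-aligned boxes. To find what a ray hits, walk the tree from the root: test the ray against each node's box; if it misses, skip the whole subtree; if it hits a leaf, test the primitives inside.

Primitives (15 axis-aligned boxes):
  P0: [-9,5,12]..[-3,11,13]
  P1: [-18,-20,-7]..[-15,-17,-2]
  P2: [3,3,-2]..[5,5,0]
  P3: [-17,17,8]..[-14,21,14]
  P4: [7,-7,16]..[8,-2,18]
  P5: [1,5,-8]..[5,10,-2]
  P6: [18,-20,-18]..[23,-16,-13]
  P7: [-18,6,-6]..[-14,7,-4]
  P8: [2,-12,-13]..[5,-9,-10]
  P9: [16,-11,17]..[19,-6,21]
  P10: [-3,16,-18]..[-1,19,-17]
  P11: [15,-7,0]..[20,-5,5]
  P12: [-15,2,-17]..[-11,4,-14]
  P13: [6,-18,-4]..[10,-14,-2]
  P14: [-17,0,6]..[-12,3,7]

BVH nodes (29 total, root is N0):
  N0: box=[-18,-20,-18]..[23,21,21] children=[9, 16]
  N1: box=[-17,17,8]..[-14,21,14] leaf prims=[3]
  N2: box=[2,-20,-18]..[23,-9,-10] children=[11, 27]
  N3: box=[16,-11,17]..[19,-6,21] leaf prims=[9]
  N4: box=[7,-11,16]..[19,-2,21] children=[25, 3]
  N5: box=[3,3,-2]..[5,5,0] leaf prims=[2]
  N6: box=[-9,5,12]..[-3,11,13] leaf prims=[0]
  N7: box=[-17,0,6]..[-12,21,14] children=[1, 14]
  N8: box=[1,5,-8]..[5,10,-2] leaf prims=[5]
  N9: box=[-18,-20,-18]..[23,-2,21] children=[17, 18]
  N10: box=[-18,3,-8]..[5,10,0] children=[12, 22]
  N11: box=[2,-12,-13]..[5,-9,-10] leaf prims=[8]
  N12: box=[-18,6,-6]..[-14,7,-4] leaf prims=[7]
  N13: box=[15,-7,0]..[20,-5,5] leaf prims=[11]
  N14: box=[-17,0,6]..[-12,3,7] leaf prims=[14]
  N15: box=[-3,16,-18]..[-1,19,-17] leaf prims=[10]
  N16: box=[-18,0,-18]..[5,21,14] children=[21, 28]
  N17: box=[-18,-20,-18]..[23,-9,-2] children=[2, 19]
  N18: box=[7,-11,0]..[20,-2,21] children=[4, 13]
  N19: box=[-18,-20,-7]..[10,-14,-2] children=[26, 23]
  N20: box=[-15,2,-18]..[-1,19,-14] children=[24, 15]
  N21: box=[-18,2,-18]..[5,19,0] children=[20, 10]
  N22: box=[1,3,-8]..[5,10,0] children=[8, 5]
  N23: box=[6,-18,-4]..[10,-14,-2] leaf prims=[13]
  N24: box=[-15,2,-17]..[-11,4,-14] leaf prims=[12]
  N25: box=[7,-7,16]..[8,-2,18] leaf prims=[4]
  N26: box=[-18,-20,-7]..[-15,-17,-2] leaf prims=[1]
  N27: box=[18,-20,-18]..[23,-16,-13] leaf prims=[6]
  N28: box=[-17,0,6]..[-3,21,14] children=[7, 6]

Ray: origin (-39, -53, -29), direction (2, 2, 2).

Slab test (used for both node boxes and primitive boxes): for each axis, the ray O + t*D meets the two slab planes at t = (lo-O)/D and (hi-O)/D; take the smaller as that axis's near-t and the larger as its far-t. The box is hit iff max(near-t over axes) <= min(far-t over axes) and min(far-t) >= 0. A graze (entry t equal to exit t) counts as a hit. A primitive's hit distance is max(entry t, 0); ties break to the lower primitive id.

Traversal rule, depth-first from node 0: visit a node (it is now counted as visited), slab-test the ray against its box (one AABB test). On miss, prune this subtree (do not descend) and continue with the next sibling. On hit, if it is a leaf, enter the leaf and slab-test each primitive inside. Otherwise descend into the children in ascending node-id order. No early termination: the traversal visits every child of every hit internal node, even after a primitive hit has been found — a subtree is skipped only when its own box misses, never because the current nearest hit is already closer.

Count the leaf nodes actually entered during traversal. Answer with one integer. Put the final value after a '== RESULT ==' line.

Trace the traversal:
N0 x:[21/2,31] y:[33/2,37] z:[11/2,25] -> hit [33/2,25], descend [9, 16]
  N9 x:[21/2,31] y:[33/2,51/2] z:[11/2,25] -> hit [33/2,25], descend [17, 18]
    N17 x:[21/2,31] y:[33/2,22] z:[11/2,27/2] -> miss, prune
    N18 x:[23,59/2] y:[21,51/2] z:[29/2,25] -> hit [23,25], descend [4, 13]
      N4 x:[23,29] y:[21,51/2] z:[45/2,25] -> hit [23,25], descend [3, 25]
        N3 x:[55/2,29] y:[21,47/2] z:[23,25] -> miss, prune
        N25 x:[23,47/2] y:[23,51/2] z:[45/2,47/2] -> hit [23,47/2] leaf, test {P4@t=23}
      N13 x:[27,59/2] y:[23,24] z:[29/2,17] -> miss, prune
  N16 x:[21/2,22] y:[53/2,37] z:[11/2,43/2] -> miss, prune

Summary -> nodes [0, 9, 17, 18, 4, 3, 25, 13, 16]; box-tests=9; leaf-entries=1; first=P4

== RESULT ==
1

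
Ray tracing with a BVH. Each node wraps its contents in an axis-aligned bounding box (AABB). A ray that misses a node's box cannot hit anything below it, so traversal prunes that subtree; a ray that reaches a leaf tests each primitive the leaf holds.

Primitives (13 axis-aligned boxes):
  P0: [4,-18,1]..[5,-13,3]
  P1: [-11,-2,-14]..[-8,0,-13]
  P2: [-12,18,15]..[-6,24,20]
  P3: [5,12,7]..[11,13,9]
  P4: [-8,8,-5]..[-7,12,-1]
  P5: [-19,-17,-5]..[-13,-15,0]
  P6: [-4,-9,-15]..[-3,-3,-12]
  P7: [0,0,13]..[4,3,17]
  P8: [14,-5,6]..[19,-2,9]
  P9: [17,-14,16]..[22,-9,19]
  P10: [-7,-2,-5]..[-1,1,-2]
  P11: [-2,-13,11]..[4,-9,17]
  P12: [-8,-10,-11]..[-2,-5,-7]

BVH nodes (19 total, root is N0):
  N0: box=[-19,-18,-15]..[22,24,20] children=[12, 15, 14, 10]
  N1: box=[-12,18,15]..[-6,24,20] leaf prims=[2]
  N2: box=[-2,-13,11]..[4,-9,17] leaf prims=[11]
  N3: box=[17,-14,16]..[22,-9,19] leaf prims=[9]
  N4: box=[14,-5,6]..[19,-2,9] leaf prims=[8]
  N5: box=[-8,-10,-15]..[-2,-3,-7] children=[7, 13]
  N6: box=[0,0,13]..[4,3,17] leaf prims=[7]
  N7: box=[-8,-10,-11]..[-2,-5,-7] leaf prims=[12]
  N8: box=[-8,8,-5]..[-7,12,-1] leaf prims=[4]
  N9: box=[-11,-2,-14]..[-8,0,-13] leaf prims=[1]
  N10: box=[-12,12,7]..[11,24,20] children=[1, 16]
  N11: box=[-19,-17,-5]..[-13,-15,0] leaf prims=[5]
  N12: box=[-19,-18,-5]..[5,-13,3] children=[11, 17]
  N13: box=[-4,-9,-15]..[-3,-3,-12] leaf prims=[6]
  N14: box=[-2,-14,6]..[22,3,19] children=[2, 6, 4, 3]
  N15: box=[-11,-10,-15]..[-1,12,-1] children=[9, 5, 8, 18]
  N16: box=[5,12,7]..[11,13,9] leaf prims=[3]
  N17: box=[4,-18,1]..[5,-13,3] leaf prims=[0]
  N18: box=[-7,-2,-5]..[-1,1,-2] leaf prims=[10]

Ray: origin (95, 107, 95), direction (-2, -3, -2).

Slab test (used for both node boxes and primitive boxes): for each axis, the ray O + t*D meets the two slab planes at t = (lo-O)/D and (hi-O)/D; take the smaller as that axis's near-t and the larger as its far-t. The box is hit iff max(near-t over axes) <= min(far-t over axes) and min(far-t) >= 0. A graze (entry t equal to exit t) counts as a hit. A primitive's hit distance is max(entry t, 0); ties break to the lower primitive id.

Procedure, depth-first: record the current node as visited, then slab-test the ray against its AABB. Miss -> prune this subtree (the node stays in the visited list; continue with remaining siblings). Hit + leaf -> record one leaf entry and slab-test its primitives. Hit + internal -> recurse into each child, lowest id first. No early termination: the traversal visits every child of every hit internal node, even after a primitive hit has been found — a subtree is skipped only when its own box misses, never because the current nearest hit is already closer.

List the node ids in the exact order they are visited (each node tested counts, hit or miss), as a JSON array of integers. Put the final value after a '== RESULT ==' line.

Traverse from the root:
N0 x:[73/2,57] y:[83/3,125/3] z:[75/2,55] -> hit [75/2,125/3], descend [10, 12, 14, 15]
  N10 x:[42,107/2] y:[83/3,95/3] z:[75/2,44] -> miss, prune
  N12 x:[45,57] y:[40,125/3] z:[46,50] -> miss, prune
  N14 x:[73/2,97/2] y:[104/3,121/3] z:[38,89/2] -> hit [38,121/3], descend [2, 3, 4, 6]
    N2 x:[91/2,97/2] y:[116/3,40] z:[39,42] -> miss, prune
    N3 x:[73/2,39] y:[116/3,121/3] z:[38,79/2] -> hit [116/3,39] leaf, test {P9@t=116/3}
    N4 x:[38,81/2] y:[109/3,112/3] z:[43,89/2] -> miss, prune
    N6 x:[91/2,95/2] y:[104/3,107/3] z:[39,41] -> miss, prune
  N15 x:[48,53] y:[95/3,39] z:[48,55] -> miss, prune

Summary -> nodes [0, 10, 12, 14, 2, 3, 4, 6, 15]; box-tests=9; leaf-entries=1; first=P9

== RESULT ==
[0, 10, 12, 14, 2, 3, 4, 6, 15]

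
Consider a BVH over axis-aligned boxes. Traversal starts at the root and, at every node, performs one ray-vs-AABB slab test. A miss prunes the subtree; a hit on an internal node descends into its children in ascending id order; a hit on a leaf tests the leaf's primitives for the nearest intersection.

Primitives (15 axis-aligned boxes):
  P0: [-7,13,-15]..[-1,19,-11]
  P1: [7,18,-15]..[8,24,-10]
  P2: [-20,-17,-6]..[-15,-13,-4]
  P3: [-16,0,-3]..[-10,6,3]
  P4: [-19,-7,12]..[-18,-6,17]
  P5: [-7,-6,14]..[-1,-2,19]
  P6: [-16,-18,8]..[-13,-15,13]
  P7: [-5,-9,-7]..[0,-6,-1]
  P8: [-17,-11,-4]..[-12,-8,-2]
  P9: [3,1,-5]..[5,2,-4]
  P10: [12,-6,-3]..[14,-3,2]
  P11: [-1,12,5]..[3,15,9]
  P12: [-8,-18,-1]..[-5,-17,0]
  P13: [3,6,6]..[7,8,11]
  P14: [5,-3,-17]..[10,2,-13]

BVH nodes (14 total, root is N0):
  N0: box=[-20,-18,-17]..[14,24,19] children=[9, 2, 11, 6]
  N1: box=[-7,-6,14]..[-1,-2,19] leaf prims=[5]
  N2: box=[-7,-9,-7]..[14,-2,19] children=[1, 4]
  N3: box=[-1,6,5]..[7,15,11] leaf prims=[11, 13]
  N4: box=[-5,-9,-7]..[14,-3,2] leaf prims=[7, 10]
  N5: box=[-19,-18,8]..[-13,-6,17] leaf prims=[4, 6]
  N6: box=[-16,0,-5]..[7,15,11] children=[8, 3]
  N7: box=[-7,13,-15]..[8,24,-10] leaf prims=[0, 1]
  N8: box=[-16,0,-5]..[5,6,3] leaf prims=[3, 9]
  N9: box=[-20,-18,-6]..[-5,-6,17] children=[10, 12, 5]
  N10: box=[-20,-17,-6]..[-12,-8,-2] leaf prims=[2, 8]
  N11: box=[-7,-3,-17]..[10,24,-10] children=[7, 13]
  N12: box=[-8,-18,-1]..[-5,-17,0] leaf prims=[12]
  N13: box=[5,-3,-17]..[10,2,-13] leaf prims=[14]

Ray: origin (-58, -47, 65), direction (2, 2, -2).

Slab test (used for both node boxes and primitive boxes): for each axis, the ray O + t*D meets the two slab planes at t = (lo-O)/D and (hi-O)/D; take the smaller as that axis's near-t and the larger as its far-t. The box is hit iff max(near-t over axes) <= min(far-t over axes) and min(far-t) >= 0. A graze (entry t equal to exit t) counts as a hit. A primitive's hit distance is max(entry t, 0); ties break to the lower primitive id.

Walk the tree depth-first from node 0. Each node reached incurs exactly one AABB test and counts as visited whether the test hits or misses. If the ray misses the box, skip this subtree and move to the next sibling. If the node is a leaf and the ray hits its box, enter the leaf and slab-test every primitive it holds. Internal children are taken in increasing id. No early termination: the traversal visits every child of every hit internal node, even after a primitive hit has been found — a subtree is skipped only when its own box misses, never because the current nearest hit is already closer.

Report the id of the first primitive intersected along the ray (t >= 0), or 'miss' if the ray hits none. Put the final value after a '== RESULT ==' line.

Trace the traversal:
N0 x:[19,36] y:[29/2,71/2] z:[23,41] -> hit [23,71/2], descend [2, 6, 9, 11]
  N2 x:[51/2,36] y:[19,45/2] z:[23,36] -> miss, prune
  N6 x:[21,65/2] y:[47/2,31] z:[27,35] -> hit [27,31], descend [3, 8]
    N3 x:[57/2,65/2] y:[53/2,31] z:[27,30] -> hit [57/2,30] leaf, test {P11@t=59/2, P13(miss)}
    N8 x:[21,63/2] y:[47/2,53/2] z:[31,35] -> miss, prune
  N9 x:[19,53/2] y:[29/2,41/2] z:[24,71/2] -> miss, prune
  N11 x:[51/2,34] y:[22,71/2] z:[75/2,41] -> miss, prune

Summary -> nodes [0, 2, 6, 3, 8, 9, 11]; box-tests=7; leaf-entries=1; first=P11

== RESULT ==
11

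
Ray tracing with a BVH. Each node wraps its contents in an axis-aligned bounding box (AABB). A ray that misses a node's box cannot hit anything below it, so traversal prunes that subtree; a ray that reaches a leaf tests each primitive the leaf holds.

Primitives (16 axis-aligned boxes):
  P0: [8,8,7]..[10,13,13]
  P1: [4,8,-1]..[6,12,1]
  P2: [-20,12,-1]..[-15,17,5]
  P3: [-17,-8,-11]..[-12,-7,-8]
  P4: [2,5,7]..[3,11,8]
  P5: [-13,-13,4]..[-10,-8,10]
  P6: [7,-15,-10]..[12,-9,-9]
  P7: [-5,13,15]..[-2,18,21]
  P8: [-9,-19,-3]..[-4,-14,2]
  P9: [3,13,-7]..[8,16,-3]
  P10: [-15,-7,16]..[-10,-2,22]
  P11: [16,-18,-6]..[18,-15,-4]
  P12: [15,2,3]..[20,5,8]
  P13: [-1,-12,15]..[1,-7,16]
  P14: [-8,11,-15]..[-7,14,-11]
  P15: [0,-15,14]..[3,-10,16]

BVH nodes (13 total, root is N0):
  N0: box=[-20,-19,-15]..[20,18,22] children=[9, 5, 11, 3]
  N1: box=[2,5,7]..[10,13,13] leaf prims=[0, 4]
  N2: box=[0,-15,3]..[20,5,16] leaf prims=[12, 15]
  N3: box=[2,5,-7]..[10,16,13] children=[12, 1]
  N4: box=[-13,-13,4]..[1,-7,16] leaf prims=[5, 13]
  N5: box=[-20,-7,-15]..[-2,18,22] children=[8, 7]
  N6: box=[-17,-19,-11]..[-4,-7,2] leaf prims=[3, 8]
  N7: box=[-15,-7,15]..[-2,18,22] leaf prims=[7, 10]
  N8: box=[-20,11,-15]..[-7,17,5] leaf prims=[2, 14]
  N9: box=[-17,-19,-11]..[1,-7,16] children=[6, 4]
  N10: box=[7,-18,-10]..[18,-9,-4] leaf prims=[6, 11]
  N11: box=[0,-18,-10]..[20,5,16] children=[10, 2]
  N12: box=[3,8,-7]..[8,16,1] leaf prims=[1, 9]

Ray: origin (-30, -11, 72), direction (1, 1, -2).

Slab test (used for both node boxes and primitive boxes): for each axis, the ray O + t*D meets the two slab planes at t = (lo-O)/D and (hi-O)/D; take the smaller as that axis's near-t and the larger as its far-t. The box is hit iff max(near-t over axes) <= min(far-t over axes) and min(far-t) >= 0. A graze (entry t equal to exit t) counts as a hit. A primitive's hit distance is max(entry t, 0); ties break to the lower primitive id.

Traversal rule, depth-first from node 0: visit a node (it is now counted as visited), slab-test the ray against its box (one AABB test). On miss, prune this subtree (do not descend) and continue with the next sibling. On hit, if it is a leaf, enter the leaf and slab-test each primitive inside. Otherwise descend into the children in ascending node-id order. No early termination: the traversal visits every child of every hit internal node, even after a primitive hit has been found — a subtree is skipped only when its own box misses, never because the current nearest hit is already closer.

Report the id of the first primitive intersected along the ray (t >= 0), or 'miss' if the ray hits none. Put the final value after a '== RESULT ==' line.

Walk:
N0 x:[10,50] y:[-8,29] z:[25,87/2] -> hit [25,29], descend [3, 5, 9, 11]
  N3 x:[32,40] y:[16,27] z:[59/2,79/2] -> miss, prune
  N5 x:[10,28] y:[4,29] z:[25,87/2] -> hit [25,28], descend [7, 8]
    N7 x:[15,28] y:[4,29] z:[25,57/2] -> hit [25,28] leaf, test {P7@t=51/2, P10(miss)}
    N8 x:[10,23] y:[22,28] z:[67/2,87/2] -> miss, prune
  N9 x:[13,31] y:[-8,4] z:[28,83/2] -> miss, prune
  N11 x:[30,50] y:[-7,16] z:[28,41] -> miss, prune

Visited [0, 3, 5, 7, 8, 9, 11]. Tests: 7 box, 1 leaf. Nearest: P7.

== RESULT ==
7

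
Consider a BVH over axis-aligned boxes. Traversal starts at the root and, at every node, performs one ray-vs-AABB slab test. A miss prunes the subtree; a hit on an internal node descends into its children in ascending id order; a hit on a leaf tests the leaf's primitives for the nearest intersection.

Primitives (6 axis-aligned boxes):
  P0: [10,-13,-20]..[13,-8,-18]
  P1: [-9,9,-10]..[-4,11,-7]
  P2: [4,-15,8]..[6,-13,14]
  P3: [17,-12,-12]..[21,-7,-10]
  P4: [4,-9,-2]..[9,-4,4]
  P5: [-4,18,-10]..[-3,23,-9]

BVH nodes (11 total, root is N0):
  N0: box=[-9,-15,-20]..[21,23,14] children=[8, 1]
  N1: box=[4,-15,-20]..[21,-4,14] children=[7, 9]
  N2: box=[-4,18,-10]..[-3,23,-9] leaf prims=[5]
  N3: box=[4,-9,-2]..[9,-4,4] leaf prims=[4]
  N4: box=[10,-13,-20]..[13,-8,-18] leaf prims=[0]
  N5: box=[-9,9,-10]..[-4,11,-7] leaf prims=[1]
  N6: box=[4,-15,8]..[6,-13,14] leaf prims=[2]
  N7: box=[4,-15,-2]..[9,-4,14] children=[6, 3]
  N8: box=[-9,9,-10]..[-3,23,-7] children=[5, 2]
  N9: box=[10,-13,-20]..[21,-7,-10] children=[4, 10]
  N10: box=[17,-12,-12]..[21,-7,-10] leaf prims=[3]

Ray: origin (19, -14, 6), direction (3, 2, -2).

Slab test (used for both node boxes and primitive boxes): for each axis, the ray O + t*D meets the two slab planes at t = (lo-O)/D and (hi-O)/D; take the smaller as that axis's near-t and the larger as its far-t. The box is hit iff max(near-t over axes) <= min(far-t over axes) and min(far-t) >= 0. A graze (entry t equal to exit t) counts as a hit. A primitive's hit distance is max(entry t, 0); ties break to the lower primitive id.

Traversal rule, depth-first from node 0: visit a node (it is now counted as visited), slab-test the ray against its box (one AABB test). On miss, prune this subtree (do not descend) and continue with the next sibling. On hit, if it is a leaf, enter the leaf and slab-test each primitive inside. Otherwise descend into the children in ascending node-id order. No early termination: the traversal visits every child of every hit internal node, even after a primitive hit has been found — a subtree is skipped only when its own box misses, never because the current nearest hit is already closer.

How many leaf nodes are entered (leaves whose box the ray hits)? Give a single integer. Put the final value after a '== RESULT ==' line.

Walk:
N0 x:[-28/3,2/3] y:[-1/2,37/2] z:[-4,13] -> hit [-1/2,2/3], descend [1, 8]
  N1 x:[-5,2/3] y:[-1/2,5] z:[-4,13] -> hit [-1/2,2/3], descend [7, 9]
    N7 x:[-5,-10/3] y:[-1/2,5] z:[-4,4] -> miss, prune
    N9 x:[-3,2/3] y:[1/2,7/2] z:[8,13] -> miss, prune
  N8 x:[-28/3,-22/3] y:[23/2,37/2] z:[13/2,8] -> miss, prune

order=[0, 1, 7, 9, 8]  |boxes|=5  |leaves|=0  hit=miss

== RESULT ==
0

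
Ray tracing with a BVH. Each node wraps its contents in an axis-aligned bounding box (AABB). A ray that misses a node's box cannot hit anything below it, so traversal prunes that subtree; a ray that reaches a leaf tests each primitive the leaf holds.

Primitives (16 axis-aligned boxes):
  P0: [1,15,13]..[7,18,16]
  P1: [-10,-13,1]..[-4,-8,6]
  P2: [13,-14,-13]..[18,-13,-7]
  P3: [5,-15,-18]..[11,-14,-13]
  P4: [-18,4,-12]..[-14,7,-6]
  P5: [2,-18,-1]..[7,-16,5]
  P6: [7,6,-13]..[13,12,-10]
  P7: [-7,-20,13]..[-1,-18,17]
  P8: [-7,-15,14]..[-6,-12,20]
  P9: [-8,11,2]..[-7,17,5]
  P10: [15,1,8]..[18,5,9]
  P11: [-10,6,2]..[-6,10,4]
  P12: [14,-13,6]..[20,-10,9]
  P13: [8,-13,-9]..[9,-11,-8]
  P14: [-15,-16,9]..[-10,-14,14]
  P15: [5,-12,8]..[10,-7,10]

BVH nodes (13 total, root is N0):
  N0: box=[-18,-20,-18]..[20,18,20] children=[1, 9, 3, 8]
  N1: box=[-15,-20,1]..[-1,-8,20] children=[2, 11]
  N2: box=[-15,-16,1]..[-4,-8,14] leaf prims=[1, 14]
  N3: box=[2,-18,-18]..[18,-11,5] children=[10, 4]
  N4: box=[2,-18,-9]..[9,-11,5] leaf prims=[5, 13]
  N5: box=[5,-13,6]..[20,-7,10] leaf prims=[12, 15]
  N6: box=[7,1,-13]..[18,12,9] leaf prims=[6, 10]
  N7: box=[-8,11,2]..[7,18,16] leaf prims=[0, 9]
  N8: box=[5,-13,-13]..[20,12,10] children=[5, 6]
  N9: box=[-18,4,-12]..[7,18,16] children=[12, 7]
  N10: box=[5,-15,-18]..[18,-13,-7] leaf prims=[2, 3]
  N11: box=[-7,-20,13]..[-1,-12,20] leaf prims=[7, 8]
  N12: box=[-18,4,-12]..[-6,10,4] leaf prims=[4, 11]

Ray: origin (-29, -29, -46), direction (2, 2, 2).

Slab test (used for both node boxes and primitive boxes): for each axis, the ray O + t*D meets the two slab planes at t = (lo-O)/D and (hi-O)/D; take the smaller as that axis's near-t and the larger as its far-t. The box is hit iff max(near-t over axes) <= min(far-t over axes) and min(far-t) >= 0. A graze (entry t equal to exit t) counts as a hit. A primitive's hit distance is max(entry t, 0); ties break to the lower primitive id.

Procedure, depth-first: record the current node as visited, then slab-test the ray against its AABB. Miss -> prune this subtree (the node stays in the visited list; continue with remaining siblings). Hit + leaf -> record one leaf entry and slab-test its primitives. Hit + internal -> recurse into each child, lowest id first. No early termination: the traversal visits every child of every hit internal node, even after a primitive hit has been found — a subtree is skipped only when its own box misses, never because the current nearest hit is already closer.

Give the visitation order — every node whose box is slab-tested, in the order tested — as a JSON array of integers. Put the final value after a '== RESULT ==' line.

Walk:
N0 x:[11/2,49/2] y:[9/2,47/2] z:[14,33] -> hit [14,47/2], descend [1, 3, 8, 9]
  N1 x:[7,14] y:[9/2,21/2] z:[47/2,33] -> miss, prune
  N3 x:[31/2,47/2] y:[11/2,9] z:[14,51/2] -> miss, prune
  N8 x:[17,49/2] y:[8,41/2] z:[33/2,28] -> hit [17,41/2], descend [5, 6]
    N5 x:[17,49/2] y:[8,11] z:[26,28] -> miss, prune
    N6 x:[18,47/2] y:[15,41/2] z:[33/2,55/2] -> hit [18,41/2] leaf, test {P6@t=18, P10(miss)}
  N9 x:[11/2,18] y:[33/2,47/2] z:[17,31] -> hit [17,18], descend [7, 12]
    N7 x:[21/2,18] y:[20,47/2] z:[24,31] -> miss, prune
    N12 x:[11/2,23/2] y:[33/2,39/2] z:[17,25] -> miss, prune

Summary -> nodes [0, 1, 3, 8, 5, 6, 9, 7, 12]; box-tests=9; leaf-entries=1; first=P6

== RESULT ==
[0, 1, 3, 8, 5, 6, 9, 7, 12]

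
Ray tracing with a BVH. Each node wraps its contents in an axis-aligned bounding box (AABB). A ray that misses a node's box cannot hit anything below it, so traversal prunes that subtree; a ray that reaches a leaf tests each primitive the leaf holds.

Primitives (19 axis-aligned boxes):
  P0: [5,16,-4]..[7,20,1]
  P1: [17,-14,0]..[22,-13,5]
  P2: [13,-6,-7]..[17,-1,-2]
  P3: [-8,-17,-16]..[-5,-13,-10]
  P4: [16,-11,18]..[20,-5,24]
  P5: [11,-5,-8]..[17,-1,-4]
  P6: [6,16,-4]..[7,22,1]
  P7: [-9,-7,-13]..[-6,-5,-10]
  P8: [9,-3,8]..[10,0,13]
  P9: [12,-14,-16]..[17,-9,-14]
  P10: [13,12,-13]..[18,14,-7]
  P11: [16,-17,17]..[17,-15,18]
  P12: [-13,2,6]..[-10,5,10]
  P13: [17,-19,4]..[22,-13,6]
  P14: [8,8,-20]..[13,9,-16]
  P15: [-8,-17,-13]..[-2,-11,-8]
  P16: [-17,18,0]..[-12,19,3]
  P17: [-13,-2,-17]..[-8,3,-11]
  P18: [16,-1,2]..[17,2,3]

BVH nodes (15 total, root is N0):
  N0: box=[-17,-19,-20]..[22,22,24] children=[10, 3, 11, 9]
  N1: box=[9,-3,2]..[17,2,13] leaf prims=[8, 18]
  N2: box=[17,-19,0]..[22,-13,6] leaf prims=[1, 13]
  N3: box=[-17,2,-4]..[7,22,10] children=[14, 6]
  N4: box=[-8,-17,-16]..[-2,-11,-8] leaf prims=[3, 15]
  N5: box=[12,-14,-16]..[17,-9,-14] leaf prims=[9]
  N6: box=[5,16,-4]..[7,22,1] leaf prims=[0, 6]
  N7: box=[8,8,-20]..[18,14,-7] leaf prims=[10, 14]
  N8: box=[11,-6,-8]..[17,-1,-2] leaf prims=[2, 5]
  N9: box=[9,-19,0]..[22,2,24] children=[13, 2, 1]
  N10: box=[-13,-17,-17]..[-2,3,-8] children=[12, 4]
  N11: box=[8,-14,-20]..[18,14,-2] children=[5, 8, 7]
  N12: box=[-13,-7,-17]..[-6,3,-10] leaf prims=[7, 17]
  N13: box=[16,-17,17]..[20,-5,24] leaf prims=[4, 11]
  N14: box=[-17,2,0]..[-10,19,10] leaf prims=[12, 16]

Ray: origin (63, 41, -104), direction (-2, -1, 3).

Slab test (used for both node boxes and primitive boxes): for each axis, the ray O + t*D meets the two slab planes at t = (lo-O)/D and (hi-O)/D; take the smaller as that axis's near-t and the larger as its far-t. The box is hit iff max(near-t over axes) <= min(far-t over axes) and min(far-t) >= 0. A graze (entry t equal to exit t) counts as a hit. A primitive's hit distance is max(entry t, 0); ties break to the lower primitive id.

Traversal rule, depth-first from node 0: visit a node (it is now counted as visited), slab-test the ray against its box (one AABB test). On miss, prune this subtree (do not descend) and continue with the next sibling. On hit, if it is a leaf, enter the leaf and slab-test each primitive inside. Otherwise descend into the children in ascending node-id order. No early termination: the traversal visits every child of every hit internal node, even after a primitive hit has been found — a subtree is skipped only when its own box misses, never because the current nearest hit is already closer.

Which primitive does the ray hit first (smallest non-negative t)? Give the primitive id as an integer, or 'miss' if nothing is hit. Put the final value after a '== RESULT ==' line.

Trace the traversal:
N0 x:[41/2,40] y:[19,60] z:[28,128/3] -> hit [28,40], descend [3, 9, 10, 11]
  N3 x:[28,40] y:[19,39] z:[100/3,38] -> hit [100/3,38], descend [6, 14]
    N6 x:[28,29] y:[19,25] z:[100/3,35] -> miss, prune
    N14 x:[73/2,40] y:[22,39] z:[104/3,38] -> hit [73/2,38] leaf, test {P12@t=110/3, P16(miss)}
  N9 x:[41/2,27] y:[39,60] z:[104/3,128/3] -> miss, prune
  N10 x:[65/2,38] y:[38,58] z:[29,32] -> miss, prune
  N11 x:[45/2,55/2] y:[27,55] z:[28,34] -> miss, prune

Summary -> nodes [0, 3, 6, 14, 9, 10, 11]; box-tests=7; leaf-entries=1; first=P12

== RESULT ==
12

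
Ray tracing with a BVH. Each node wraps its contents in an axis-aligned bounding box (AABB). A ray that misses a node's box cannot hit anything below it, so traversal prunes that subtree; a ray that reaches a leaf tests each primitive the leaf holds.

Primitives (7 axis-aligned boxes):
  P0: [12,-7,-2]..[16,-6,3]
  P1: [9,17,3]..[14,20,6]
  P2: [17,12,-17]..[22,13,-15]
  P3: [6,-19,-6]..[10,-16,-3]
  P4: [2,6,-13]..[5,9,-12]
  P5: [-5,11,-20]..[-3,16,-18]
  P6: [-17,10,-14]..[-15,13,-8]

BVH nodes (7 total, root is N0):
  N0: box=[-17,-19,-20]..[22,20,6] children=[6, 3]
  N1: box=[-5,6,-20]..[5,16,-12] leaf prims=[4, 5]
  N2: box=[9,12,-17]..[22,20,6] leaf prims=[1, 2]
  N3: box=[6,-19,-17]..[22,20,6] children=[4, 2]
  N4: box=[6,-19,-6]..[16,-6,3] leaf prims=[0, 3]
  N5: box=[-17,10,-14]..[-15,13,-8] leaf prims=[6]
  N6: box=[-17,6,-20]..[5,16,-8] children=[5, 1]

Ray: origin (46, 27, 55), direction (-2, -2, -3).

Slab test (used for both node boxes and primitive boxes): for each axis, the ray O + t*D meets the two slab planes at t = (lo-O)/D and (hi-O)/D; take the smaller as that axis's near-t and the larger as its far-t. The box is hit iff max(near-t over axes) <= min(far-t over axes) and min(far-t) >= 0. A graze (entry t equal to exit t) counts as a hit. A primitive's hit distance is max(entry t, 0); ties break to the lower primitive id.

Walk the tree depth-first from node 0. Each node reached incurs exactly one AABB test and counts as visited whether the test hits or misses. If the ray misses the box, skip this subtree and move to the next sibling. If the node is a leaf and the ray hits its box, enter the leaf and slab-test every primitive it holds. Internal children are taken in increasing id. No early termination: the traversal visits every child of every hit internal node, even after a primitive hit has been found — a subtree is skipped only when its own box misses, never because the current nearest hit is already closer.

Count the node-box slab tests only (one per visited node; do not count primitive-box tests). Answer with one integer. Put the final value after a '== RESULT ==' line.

Traverse from the root:
N0 x:[12,63/2] y:[7/2,23] z:[49/3,25] -> hit [49/3,23], descend [3, 6]
  N3 x:[12,20] y:[7/2,23] z:[49/3,24] -> hit [49/3,20], descend [2, 4]
    N2 x:[12,37/2] y:[7/2,15/2] z:[49/3,24] -> miss, prune
    N4 x:[15,20] y:[33/2,23] z:[52/3,61/3] -> hit [52/3,20] leaf, test {P0(miss), P3(miss)}
  N6 x:[41/2,63/2] y:[11/2,21/2] z:[21,25] -> miss, prune

Visited [0, 3, 2, 4, 6]. Tests: 5 box, 1 leaf. Nearest: miss.

== RESULT ==
5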